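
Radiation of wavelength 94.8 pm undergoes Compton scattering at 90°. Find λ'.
97.2263 pm

Using the Compton formula: λ' = λ + λ_C(1 − cos θ)

For θ = 90°, cos θ = 0 (exact) = 0.0000, so:
1 − cos 90° = 1 − (0) = 1.0000

Δλ = λ_C × 1.0000 = 2.4263 × 1.0000 = 2.4263 pm

λ' = 94.8 + 2.4263 = 97.2263 pm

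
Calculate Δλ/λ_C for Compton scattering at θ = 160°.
1.9397 λ_C

The Compton shift formula is:
Δλ = λ_C(1 - cos θ)

Dividing both sides by λ_C:
Δλ/λ_C = 1 - cos θ

For θ = 160°:
Δλ/λ_C = 1 - cos(160°)
Δλ/λ_C = 1 - -0.9397
Δλ/λ_C = 1.9397

This means the shift is 1.9397 × λ_C = 4.7063 pm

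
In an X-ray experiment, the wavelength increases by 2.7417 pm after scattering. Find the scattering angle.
97.47°

From the Compton formula Δλ = λ_C(1 - cos θ), we can solve for θ:

cos θ = 1 - Δλ/λ_C

Given:
- Δλ = 2.7417 pm
- λ_C = h/(m_e·c) ≈ 2.42631024 pm

cos θ = 1 - 2.7417/2.42631024
cos θ = 1 - 1.129987
cos θ = -0.129987

θ = arccos(-0.129987)
θ = 97.47°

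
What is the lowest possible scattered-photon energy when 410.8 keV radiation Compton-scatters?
157.5255 keV (at θ = 180°)

The scattered photon has minimum energy when its wavelength is maximum, i.e., when the Compton shift Δλ = λ_C(1 − cos θ) is maximum. This occurs at θ = 180° (backscattering), giving Δλ_max = 2λ_C = 4.8526 pm.

Initial wavelength: λ₀ = hc/E₀ = 3.0181 pm
Maximum final wavelength: λ'_max = λ₀ + 2λ_C = 3.0181 + 4.8526 = 7.8707 pm
Minimum final energy: E'_min = hc/λ'_max = 157.5255 keV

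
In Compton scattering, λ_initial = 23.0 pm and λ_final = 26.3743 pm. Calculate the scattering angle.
113.00°

First find the wavelength shift:
Δλ = λ' - λ = 26.3743 - 23.0 = 3.3743 pm

Using Δλ = λ_C(1 - cos θ), with λ_C = h/(m_e·c) ≈ 2.42631024 pm:
cos θ = 1 - Δλ/λ_C
cos θ = 1 - 3.3743/2.42631024
cos θ = -0.390713

θ = arccos(-0.390713)
θ = 113.00°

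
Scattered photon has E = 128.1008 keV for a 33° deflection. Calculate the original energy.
133.5000 keV

Convert final energy to wavelength (hc ≈ 1239.842 keV·pm):
λ' = hc/E' = 1239.842 / 128.1008 = 9.6786 pm

Calculate the Compton shift:
Δλ = λ_C(1 - cos(33°))
Δλ = 2.4263 × (1 - cos(33°))
Δλ = 0.3914 pm

Initial wavelength:
λ = λ' - Δλ = 9.6786 - 0.3914 = 9.2872 pm

Initial energy:
E = hc/λ = 1239.842 / 9.2872 = 133.5000 keV

(Intermediate values are shown rounded; full precision is carried through to the final answer.)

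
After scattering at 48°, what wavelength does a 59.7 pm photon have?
60.5028 pm

Using the Compton scattering formula:
λ' = λ + Δλ = λ + λ_C(1 - cos θ)

Given:
- Initial wavelength λ = 59.7 pm
- Scattering angle θ = 48°
- Compton wavelength λ_C ≈ 2.4263 pm

Calculate the shift:
Δλ = 2.4263 × (1 - cos(48°))
Δλ = 2.4263 × 0.3309
Δλ = 0.8028 pm

Final wavelength:
λ' = 59.7 + 0.8028 = 60.5028 pm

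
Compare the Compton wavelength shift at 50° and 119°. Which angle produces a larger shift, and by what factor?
119° produces the larger shift by a factor of 4.157

Calculate both shifts using Δλ = λ_C(1 - cos θ):

For θ₁ = 50°:
Δλ₁ = 2.4263 × (1 - cos(50°))
Δλ₁ = 2.4263 × 0.3572
Δλ₁ = 0.8667 pm

For θ₂ = 119°:
Δλ₂ = 2.4263 × (1 - cos(119°))
Δλ₂ = 2.4263 × 1.4848
Δλ₂ = 3.6026 pm

The 119° angle produces the larger shift.
Ratio: 3.6026/0.8667 = 4.157

(Intermediate values are shown rounded; full precision is carried through to the final answer.)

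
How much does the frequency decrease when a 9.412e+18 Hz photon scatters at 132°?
1.062e+18 Hz (decrease)

Convert frequency to wavelength (c = 299792458 m/s):
λ₀ = c/f₀ = 299792458/9.412e+18 = 3.1852152e-11 m = 31.8522 pm

Calculate Compton shift:
Δλ = λ_C(1 - cos(132°)) = 4.0498 pm

Final wavelength:
λ' = λ₀ + Δλ = 31.8522 + 4.0498 = 35.9020 pm

Final frequency:
f' = c/λ' = 299792458/3.5901981e-11 = 8.3503041e+18 Hz

Frequency shift (decrease):
Δf = f₀ - f' = 9.412e+18 - 8.3503041e+18 = 1.062e+18 Hz

(Intermediate values are shown rounded; full precision is carried through to the final answer.)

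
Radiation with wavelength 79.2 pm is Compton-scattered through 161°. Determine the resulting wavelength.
83.9204 pm

Using the Compton scattering formula:
λ' = λ + Δλ = λ + λ_C(1 - cos θ)

Given:
- Initial wavelength λ = 79.2 pm
- Scattering angle θ = 161°
- Compton wavelength λ_C ≈ 2.4263 pm

Calculate the shift:
Δλ = 2.4263 × (1 - cos(161°))
Δλ = 2.4263 × 1.9455
Δλ = 4.7204 pm

Final wavelength:
λ' = 79.2 + 4.7204 = 83.9204 pm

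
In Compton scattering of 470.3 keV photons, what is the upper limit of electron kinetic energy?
304.7427 keV

Maximum energy transfer occurs at θ = 180° (backscattering).

Initial photon: E₀ = 470.3 keV → λ₀ = 2.6363 pm

Maximum Compton shift (at 180°):
Δλ_max = 2λ_C = 2 × 2.4263 = 4.8526 pm

Final wavelength:
λ' = 2.6363 + 4.8526 = 7.4889 pm

Minimum photon energy (maximum energy to electron):
E'_min = hc/λ' = 165.5573 keV

Maximum electron kinetic energy:
K_max = E₀ - E'_min = 470.3000 - 165.5573 = 304.7427 keV

(Intermediate values are shown rounded; full precision is carried through to the final answer.)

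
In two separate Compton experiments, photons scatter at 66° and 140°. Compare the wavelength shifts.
140° produces the larger shift by a factor of 2.977

Calculate both shifts using Δλ = λ_C(1 - cos θ):

For θ₁ = 66°:
Δλ₁ = 2.4263 × (1 - cos(66°))
Δλ₁ = 2.4263 × 0.5933
Δλ₁ = 1.4394 pm

For θ₂ = 140°:
Δλ₂ = 2.4263 × (1 - cos(140°))
Δλ₂ = 2.4263 × 1.7660
Δλ₂ = 4.2850 pm

The 140° angle produces the larger shift.
Ratio: 4.2850/1.4394 = 2.977

(Intermediate values are shown rounded; full precision is carried through to the final answer.)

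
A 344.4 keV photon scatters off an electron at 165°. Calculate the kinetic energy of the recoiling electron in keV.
196.2699 keV

By energy conservation: K_e = E_initial - E_final

First find the scattered photon energy:
Initial wavelength: λ = hc/E = 3.6000 pm
Compton shift: Δλ = λ_C(1 - cos(165°)) = 4.7699 pm
Final wavelength: λ' = 3.6000 + 4.7699 = 8.3700 pm
Final photon energy: E' = hc/λ' = 148.1301 keV

Electron kinetic energy:
K_e = E - E' = 344.4000 - 148.1301 = 196.2699 keV

(Intermediate values are shown rounded; full precision is carried through to the final answer.)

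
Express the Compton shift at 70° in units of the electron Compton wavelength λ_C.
0.6580 λ_C

The Compton shift formula is:
Δλ = λ_C(1 - cos θ)

Dividing both sides by λ_C:
Δλ/λ_C = 1 - cos θ

For θ = 70°:
Δλ/λ_C = 1 - cos(70°)
Δλ/λ_C = 1 - 0.3420
Δλ/λ_C = 0.6580

This means the shift is 0.6580 × λ_C = 1.5965 pm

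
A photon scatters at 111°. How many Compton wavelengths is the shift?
1.3584 λ_C

The Compton shift formula is:
Δλ = λ_C(1 - cos θ)

Dividing both sides by λ_C:
Δλ/λ_C = 1 - cos θ

For θ = 111°:
Δλ/λ_C = 1 - cos(111°)
Δλ/λ_C = 1 - -0.3584
Δλ/λ_C = 1.3584

This means the shift is 1.3584 × λ_C = 3.2958 pm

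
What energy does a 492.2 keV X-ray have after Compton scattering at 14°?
478.5091 keV

First convert energy to wavelength:
λ = hc/E, with hc ≈ 1239.842 keV·pm (i.e. 1239.842 eV·nm)

For E = 492.2 keV = 492200 eV:
λ = 1239.842 keV·pm / 492.2 keV
λ = 2.5190 pm

Calculate the Compton shift:
Δλ = λ_C(1 - cos(14°)) = 2.4263 × 0.0297
Δλ = 0.0721 pm

Final wavelength:
λ' = 2.5190 + 0.0721 = 2.5911 pm

Final energy:
E' = hc/λ' = 1239.842 / 2.5911 = 478.5091 keV

(Intermediate values are shown rounded; full precision is carried through to the final answer.)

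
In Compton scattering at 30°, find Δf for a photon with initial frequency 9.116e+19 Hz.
8.200e+18 Hz (decrease)

Convert frequency to wavelength (c = 299792458 m/s):
λ₀ = c/f₀ = 299792458/9.116e+19 = 3.2886404e-12 m = 3.2886 pm

Calculate Compton shift:
Δλ = λ_C(1 - cos(30°)) = 0.3251 pm

Final wavelength:
λ' = λ₀ + Δλ = 3.2886 + 0.3251 = 3.6137 pm

Final frequency:
f' = c/λ' = 299792458/3.6137043e-12 = 8.2959875e+19 Hz

Frequency shift (decrease):
Δf = f₀ - f' = 9.116e+19 - 8.2959875e+19 = 8.200e+18 Hz

(Intermediate values are shown rounded; full precision is carried through to the final answer.)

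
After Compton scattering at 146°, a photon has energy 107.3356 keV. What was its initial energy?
174.3000 keV

Convert final energy to wavelength (hc ≈ 1239.842 keV·pm):
λ' = hc/E' = 1239.842 / 107.3356 = 11.5511 pm

Calculate the Compton shift:
Δλ = λ_C(1 - cos(146°))
Δλ = 2.4263 × (1 - cos(146°))
Δλ = 4.4378 pm

Initial wavelength:
λ = λ' - Δλ = 11.5511 - 4.4378 = 7.1133 pm

Initial energy:
E = hc/λ = 1239.842 / 7.1133 = 174.3000 keV

(Intermediate values are shown rounded; full precision is carried through to the final answer.)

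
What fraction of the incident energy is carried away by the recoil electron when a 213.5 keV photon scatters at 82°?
0.2645 (or 26.45%)

Calculate initial and final photon energies:

Initial: E₀ = 213.5 keV → λ₀ = 5.8072 pm
Compton shift: Δλ = 2.0886 pm
Final wavelength: λ' = 7.8959 pm
Final energy: E' = 157.0244 keV

Fractional energy loss:
(E₀ - E')/E₀ = (213.5000 - 157.0244)/213.5000
= 56.4756/213.5000
= 0.2645
= 26.45%

(Intermediate values are shown rounded; full precision is carried through to the final answer.)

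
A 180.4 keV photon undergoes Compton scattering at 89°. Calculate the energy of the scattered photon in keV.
133.9399 keV

First convert energy to wavelength:
λ = hc/E, with hc ≈ 1239.842 keV·pm (i.e. 1239.842 eV·nm)

For E = 180.4 keV = 180400 eV:
λ = 1239.842 keV·pm / 180.4 keV
λ = 6.8727 pm

Calculate the Compton shift:
Δλ = λ_C(1 - cos(89°)) = 2.4263 × 0.9825
Δλ = 2.3840 pm

Final wavelength:
λ' = 6.8727 + 2.3840 = 9.2567 pm

Final energy:
E' = hc/λ' = 1239.842 / 9.2567 = 133.9399 keV

(Intermediate values are shown rounded; full precision is carried through to the final answer.)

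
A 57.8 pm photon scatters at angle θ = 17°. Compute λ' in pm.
57.9060 pm

Using the Compton scattering formula:
λ' = λ + Δλ = λ + λ_C(1 - cos θ)

Given:
- Initial wavelength λ = 57.8 pm
- Scattering angle θ = 17°
- Compton wavelength λ_C ≈ 2.4263 pm

Calculate the shift:
Δλ = 2.4263 × (1 - cos(17°))
Δλ = 2.4263 × 0.0437
Δλ = 0.1060 pm

Final wavelength:
λ' = 57.8 + 0.1060 = 57.9060 pm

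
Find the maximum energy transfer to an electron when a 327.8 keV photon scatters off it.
184.2156 keV

Maximum energy transfer occurs at θ = 180° (backscattering).

Initial photon: E₀ = 327.8 keV → λ₀ = 3.7823 pm

Maximum Compton shift (at 180°):
Δλ_max = 2λ_C = 2 × 2.4263 = 4.8526 pm

Final wavelength:
λ' = 3.7823 + 4.8526 = 8.6349 pm

Minimum photon energy (maximum energy to electron):
E'_min = hc/λ' = 143.5844 keV

Maximum electron kinetic energy:
K_max = E₀ - E'_min = 327.8000 - 143.5844 = 184.2156 keV

(Intermediate values are shown rounded; full precision is carried through to the final answer.)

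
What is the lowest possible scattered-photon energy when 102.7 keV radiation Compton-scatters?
73.2547 keV (at θ = 180°)

The scattered photon has minimum energy when its wavelength is maximum, i.e., when the Compton shift Δλ = λ_C(1 − cos θ) is maximum. This occurs at θ = 180° (backscattering), giving Δλ_max = 2λ_C = 4.8526 pm.

Initial wavelength: λ₀ = hc/E₀ = 12.0725 pm
Maximum final wavelength: λ'_max = λ₀ + 2λ_C = 12.0725 + 4.8526 = 16.9251 pm
Minimum final energy: E'_min = hc/λ'_max = 73.2547 keV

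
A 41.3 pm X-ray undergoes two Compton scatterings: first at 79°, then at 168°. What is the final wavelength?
48.0629 pm

Apply Compton shift twice:

First scattering at θ₁ = 79°:
Δλ₁ = λ_C(1 - cos(79°))
Δλ₁ = 2.4263 × 0.8092
Δλ₁ = 1.9633 pm

After first scattering:
λ₁ = 41.3 + 1.9633 = 43.2633 pm

Second scattering at θ₂ = 168°:
Δλ₂ = λ_C(1 - cos(168°))
Δλ₂ = 2.4263 × 1.9781
Δλ₂ = 4.7996 pm

Final wavelength:
λ₂ = 43.2633 + 4.7996 = 48.0629 pm

Total shift: Δλ_total = 1.9633 + 4.7996 = 6.7629 pm

(Intermediate values are shown rounded; full precision is carried through to the final answer.)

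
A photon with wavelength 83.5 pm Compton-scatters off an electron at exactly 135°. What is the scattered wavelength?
87.6420 pm

Using the Compton formula: λ' = λ + λ_C(1 − cos θ)

For θ = 135°, cos θ = -√2/2 (exact) ≈ -0.7071, so:
1 − cos 135° = 1 − (-√2/2) ≈ 1.7071

Δλ = λ_C × 1.7071 = 2.4263 × 1.7071 = 4.1420 pm

λ' = 83.5 + 4.1420 = 87.6420 pm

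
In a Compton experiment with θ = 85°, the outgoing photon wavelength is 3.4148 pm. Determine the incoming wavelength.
1.2000 pm

From λ' = λ + Δλ, we have λ = λ' - Δλ

First calculate the Compton shift:
Δλ = λ_C(1 - cos θ)
Δλ = 2.4263 × (1 - cos(85°))
Δλ = 2.4263 × 0.9128
Δλ = 2.2148 pm

Initial wavelength:
λ = λ' - Δλ
λ = 3.4148 - 2.2148
λ = 1.2000 pm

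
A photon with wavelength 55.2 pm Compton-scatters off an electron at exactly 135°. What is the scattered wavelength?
59.3420 pm

Using the Compton formula: λ' = λ + λ_C(1 − cos θ)

For θ = 135°, cos θ = -√2/2 (exact) ≈ -0.7071, so:
1 − cos 135° = 1 − (-√2/2) ≈ 1.7071

Δλ = λ_C × 1.7071 = 2.4263 × 1.7071 = 4.1420 pm

λ' = 55.2 + 4.1420 = 59.3420 pm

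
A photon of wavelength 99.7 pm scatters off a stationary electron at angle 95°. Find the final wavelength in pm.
102.3378 pm

Using the Compton scattering formula:
λ' = λ + Δλ = λ + λ_C(1 - cos θ)

Given:
- Initial wavelength λ = 99.7 pm
- Scattering angle θ = 95°
- Compton wavelength λ_C ≈ 2.4263 pm

Calculate the shift:
Δλ = 2.4263 × (1 - cos(95°))
Δλ = 2.4263 × 1.0872
Δλ = 2.6378 pm

Final wavelength:
λ' = 99.7 + 2.6378 = 102.3378 pm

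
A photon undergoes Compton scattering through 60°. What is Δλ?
1.2132 pm

Using the Compton scattering formula:
Δλ = λ_C(1 - cos θ)

where λ_C = h/(m_e·c) ≈ 2.4263 pm is the Compton wavelength of an electron.

For θ = 60°:
cos(60°) = 0.5000
1 - cos(60°) = 0.5000

Δλ = 2.4263 × 0.5000
Δλ = 1.2132 pm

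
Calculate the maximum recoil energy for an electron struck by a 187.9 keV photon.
79.6266 keV

Maximum energy transfer occurs at θ = 180° (backscattering).

Initial photon: E₀ = 187.9 keV → λ₀ = 6.5984 pm

Maximum Compton shift (at 180°):
Δλ_max = 2λ_C = 2 × 2.4263 = 4.8526 pm

Final wavelength:
λ' = 6.5984 + 4.8526 = 11.4510 pm

Minimum photon energy (maximum energy to electron):
E'_min = hc/λ' = 108.2734 keV

Maximum electron kinetic energy:
K_max = E₀ - E'_min = 187.9000 - 108.2734 = 79.6266 keV

(Intermediate values are shown rounded; full precision is carried through to the final answer.)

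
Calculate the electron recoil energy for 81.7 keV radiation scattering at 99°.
12.7487 keV

By energy conservation: K_e = E_initial - E_final

First find the scattered photon energy:
Initial wavelength: λ = hc/E = 15.1755 pm
Compton shift: Δλ = λ_C(1 - cos(99°)) = 2.8059 pm
Final wavelength: λ' = 15.1755 + 2.8059 = 17.9814 pm
Final photon energy: E' = hc/λ' = 68.9513 keV

Electron kinetic energy:
K_e = E - E' = 81.7000 - 68.9513 = 12.7487 keV

(Intermediate values are shown rounded; full precision is carried through to the final answer.)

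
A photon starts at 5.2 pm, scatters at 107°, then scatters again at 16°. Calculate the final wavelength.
8.4297 pm

Apply Compton shift twice:

First scattering at θ₁ = 107°:
Δλ₁ = λ_C(1 - cos(107°))
Δλ₁ = 2.4263 × 1.2924
Δλ₁ = 3.1357 pm

After first scattering:
λ₁ = 5.2 + 3.1357 = 8.3357 pm

Second scattering at θ₂ = 16°:
Δλ₂ = λ_C(1 - cos(16°))
Δλ₂ = 2.4263 × 0.0387
Δλ₂ = 0.0940 pm

Final wavelength:
λ₂ = 8.3357 + 0.0940 = 8.4297 pm

Total shift: Δλ_total = 3.1357 + 0.0940 = 3.2297 pm

(Intermediate values are shown rounded; full precision is carried through to the final answer.)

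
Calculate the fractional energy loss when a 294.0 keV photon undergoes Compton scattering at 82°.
0.3312 (or 33.12%)

Calculate initial and final photon energies:

Initial: E₀ = 294.0 keV → λ₀ = 4.2171 pm
Compton shift: Δλ = 2.0886 pm
Final wavelength: λ' = 6.3058 pm
Final energy: E' = 196.6198 keV

Fractional energy loss:
(E₀ - E')/E₀ = (294.0000 - 196.6198)/294.0000
= 97.3802/294.0000
= 0.3312
= 33.12%

(Intermediate values are shown rounded; full precision is carried through to the final answer.)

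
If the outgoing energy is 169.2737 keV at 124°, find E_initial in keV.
350.0999 keV

Convert final energy to wavelength (hc ≈ 1239.842 keV·pm):
λ' = hc/E' = 1239.842 / 169.2737 = 7.3245 pm

Calculate the Compton shift:
Δλ = λ_C(1 - cos(124°))
Δλ = 2.4263 × (1 - cos(124°))
Δλ = 3.7831 pm

Initial wavelength:
λ = λ' - Δλ = 7.3245 - 3.7831 = 3.5414 pm

Initial energy:
E = hc/λ = 1239.842 / 3.5414 = 350.0999 keV

(Intermediate values are shown rounded; full precision is carried through to the final answer.)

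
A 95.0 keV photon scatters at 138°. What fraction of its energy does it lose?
0.2448 (or 24.48%)

Calculate initial and final photon energies:

Initial: E₀ = 95.0 keV → λ₀ = 13.0510 pm
Compton shift: Δλ = 4.2294 pm
Final wavelength: λ' = 17.2804 pm
Final energy: E' = 71.7485 keV

Fractional energy loss:
(E₀ - E')/E₀ = (95.0000 - 71.7485)/95.0000
= 23.2515/95.0000
= 0.2448
= 24.48%

(Intermediate values are shown rounded; full precision is carried through to the final answer.)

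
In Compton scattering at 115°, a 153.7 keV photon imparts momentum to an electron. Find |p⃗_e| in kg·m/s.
1.1853e-22 kg·m/s

The electron is initially at rest, so by conservation of momentum:
p⃗_e = p⃗₀ − p⃗'  (incident photon momentum minus scattered photon momentum)

Photon momentum magnitudes (p = h/λ = E/c):
λ₀ = hc/E₀ = 8.0666 pm → p₀ = h/λ₀ = 8.2142e-23 kg·m/s
Δλ = λ_C(1 − cos 115°) = 3.4517 pm
λ' = 11.5183 pm → p' = h/λ' = 5.7526e-23 kg·m/s

The scattered photon makes angle θ = 115° with the incident direction, so by the law of cosines:
|p⃗_e|² = p₀² + p'² − 2p₀p'cos θ
|p⃗_e|² = (8.2142e-23)² + (5.7526e-23)² − 2·8.2142e-23·5.7526e-23·cos(115°)
|p⃗_e| = 1.1853e-22 kg·m/s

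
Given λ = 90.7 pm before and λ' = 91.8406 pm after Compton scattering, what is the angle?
58.00°

First find the wavelength shift:
Δλ = λ' - λ = 91.8406 - 90.7 = 1.1406 pm

Using Δλ = λ_C(1 - cos θ), with λ_C = h/(m_e·c) ≈ 2.42631024 pm:
cos θ = 1 - Δλ/λ_C
cos θ = 1 - 1.1406/2.42631024
cos θ = 0.529903

θ = arccos(0.529903)
θ = 58.00°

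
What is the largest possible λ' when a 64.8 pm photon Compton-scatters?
69.6526 pm (at θ = 180°)

The Compton shift is Δλ = λ_C(1 − cos θ).

Since cos θ ranges from −1 to 1, the factor (1 − cos θ) ranges from 0 to 2; the maximum shift occurs at θ = 180° (backscattering):
Δλ_max = 2λ_C = 2 × 2.4263 pm = 4.8526 pm

Maximum scattered wavelength:
λ'_max = λ₀ + Δλ_max = 64.8 + 4.8526 = 69.6526 pm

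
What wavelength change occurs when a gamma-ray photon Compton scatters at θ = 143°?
4.3640 pm

Using the Compton scattering formula:
Δλ = λ_C(1 - cos θ)

where λ_C = h/(m_e·c) ≈ 2.4263 pm is the Compton wavelength of an electron.

For θ = 143°:
cos(143°) = -0.7986
1 - cos(143°) = 1.7986

Δλ = 2.4263 × 1.7986
Δλ = 4.3640 pm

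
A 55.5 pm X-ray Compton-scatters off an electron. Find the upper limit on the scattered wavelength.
60.3526 pm (at θ = 180°)

The Compton shift is Δλ = λ_C(1 − cos θ).

Since cos θ ranges from −1 to 1, the factor (1 − cos θ) ranges from 0 to 2; the maximum shift occurs at θ = 180° (backscattering):
Δλ_max = 2λ_C = 2 × 2.4263 pm = 4.8526 pm

Maximum scattered wavelength:
λ'_max = λ₀ + Δλ_max = 55.5 + 4.8526 = 60.3526 pm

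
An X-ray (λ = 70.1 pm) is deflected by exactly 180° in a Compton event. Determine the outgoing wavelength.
74.9526 pm

Using the Compton formula: λ' = λ + λ_C(1 − cos θ)

For θ = 180°, cos θ = -1 (exact) = -1.0000, so:
1 − cos 180° = 1 − (-1) = 2.0000

Δλ = λ_C × 2.0000 = 2.4263 × 2.0000 = 4.8526 pm

λ' = 70.1 + 4.8526 = 74.9526 pm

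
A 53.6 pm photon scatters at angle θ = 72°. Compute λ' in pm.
55.2765 pm

Using the Compton scattering formula:
λ' = λ + Δλ = λ + λ_C(1 - cos θ)

Given:
- Initial wavelength λ = 53.6 pm
- Scattering angle θ = 72°
- Compton wavelength λ_C ≈ 2.4263 pm

Calculate the shift:
Δλ = 2.4263 × (1 - cos(72°))
Δλ = 2.4263 × 0.6910
Δλ = 1.6765 pm

Final wavelength:
λ' = 53.6 + 1.6765 = 55.2765 pm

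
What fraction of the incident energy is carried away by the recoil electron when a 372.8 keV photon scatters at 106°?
0.4820 (or 48.20%)

Calculate initial and final photon energies:

Initial: E₀ = 372.8 keV → λ₀ = 3.3258 pm
Compton shift: Δλ = 3.0951 pm
Final wavelength: λ' = 6.4208 pm
Final energy: E' = 193.0963 keV

Fractional energy loss:
(E₀ - E')/E₀ = (372.8000 - 193.0963)/372.8000
= 179.7037/372.8000
= 0.4820
= 48.20%

(Intermediate values are shown rounded; full precision is carried through to the final answer.)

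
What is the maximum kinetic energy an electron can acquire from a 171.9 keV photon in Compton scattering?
69.1382 keV

Maximum energy transfer occurs at θ = 180° (backscattering).

Initial photon: E₀ = 171.9 keV → λ₀ = 7.2126 pm

Maximum Compton shift (at 180°):
Δλ_max = 2λ_C = 2 × 2.4263 = 4.8526 pm

Final wavelength:
λ' = 7.2126 + 4.8526 = 12.0652 pm

Minimum photon energy (maximum energy to electron):
E'_min = hc/λ' = 102.7618 keV

Maximum electron kinetic energy:
K_max = E₀ - E'_min = 171.9000 - 102.7618 = 69.1382 keV

(Intermediate values are shown rounded; full precision is carried through to the final answer.)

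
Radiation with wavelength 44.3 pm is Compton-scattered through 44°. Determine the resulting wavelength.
44.9810 pm

Using the Compton scattering formula:
λ' = λ + Δλ = λ + λ_C(1 - cos θ)

Given:
- Initial wavelength λ = 44.3 pm
- Scattering angle θ = 44°
- Compton wavelength λ_C ≈ 2.4263 pm

Calculate the shift:
Δλ = 2.4263 × (1 - cos(44°))
Δλ = 2.4263 × 0.2807
Δλ = 0.6810 pm

Final wavelength:
λ' = 44.3 + 0.6810 = 44.9810 pm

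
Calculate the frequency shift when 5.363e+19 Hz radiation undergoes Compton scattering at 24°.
1.940e+18 Hz (decrease)

Convert frequency to wavelength (c = 299792458 m/s):
λ₀ = c/f₀ = 299792458/5.363e+19 = 5.5900141e-12 m = 5.5900 pm

Calculate Compton shift:
Δλ = λ_C(1 - cos(24°)) = 0.2098 pm

Final wavelength:
λ' = λ₀ + Δλ = 5.5900 + 0.2098 = 5.7998 pm

Final frequency:
f' = c/λ' = 299792458/5.7997797e-12 = 5.1690318e+19 Hz

Frequency shift (decrease):
Δf = f₀ - f' = 5.363e+19 - 5.1690318e+19 = 1.940e+18 Hz

(Intermediate values are shown rounded; full precision is carried through to the final answer.)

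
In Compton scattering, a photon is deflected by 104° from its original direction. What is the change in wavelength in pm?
3.0133 pm

Using the Compton scattering formula:
Δλ = λ_C(1 - cos θ)

where λ_C = h/(m_e·c) ≈ 2.4263 pm is the Compton wavelength of an electron.

For θ = 104°:
cos(104°) = -0.2419
1 - cos(104°) = 1.2419

Δλ = 2.4263 × 1.2419
Δλ = 3.0133 pm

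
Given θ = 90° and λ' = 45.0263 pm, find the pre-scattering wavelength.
42.6000 pm

From λ' = λ + Δλ, we have λ = λ' - Δλ

First calculate the Compton shift:
Δλ = λ_C(1 - cos θ)
Δλ = 2.4263 × (1 - cos(90°))
Δλ = 2.4263 × 1.0000
Δλ = 2.4263 pm

Initial wavelength:
λ = λ' - Δλ
λ = 45.0263 - 2.4263
λ = 42.6000 pm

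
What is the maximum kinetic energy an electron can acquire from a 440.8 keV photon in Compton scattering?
279.0533 keV

Maximum energy transfer occurs at θ = 180° (backscattering).

Initial photon: E₀ = 440.8 keV → λ₀ = 2.8127 pm

Maximum Compton shift (at 180°):
Δλ_max = 2λ_C = 2 × 2.4263 = 4.8526 pm

Final wavelength:
λ' = 2.8127 + 4.8526 = 7.6653 pm

Minimum photon energy (maximum energy to electron):
E'_min = hc/λ' = 161.7467 keV

Maximum electron kinetic energy:
K_max = E₀ - E'_min = 440.8000 - 161.7467 = 279.0533 keV

(Intermediate values are shown rounded; full precision is carried through to the final answer.)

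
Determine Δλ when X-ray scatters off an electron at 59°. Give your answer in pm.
1.1767 pm

Using the Compton scattering formula:
Δλ = λ_C(1 - cos θ)

where λ_C = h/(m_e·c) ≈ 2.4263 pm is the Compton wavelength of an electron.

For θ = 59°:
cos(59°) = 0.5150
1 - cos(59°) = 0.4850

Δλ = 2.4263 × 0.4850
Δλ = 1.1767 pm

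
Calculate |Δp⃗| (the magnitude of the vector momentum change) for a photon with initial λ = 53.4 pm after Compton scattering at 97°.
1.8140e-23 kg·m/s

Photon momentum magnitude is p = h/λ.

Initial momentum:
p₀ = h/λ = 6.6261e-34/5.3400e-11 = 1.2408e-23 kg·m/s

After scattering:
λ' = λ + Δλ = 53.4 + 2.7220 = 56.1220 pm
p' = h/λ' = 6.6261e-34/5.6122e-11 = 1.1807e-23 kg·m/s

Momentum is a vector; the scattered photon's direction makes angle θ = 97° with the incident direction. The magnitude of the vector change Δp⃗ = p⃗₀ − p⃗' is found from the law of cosines:
|Δp⃗|² = p₀² + p'² − 2p₀p'cos θ
|Δp⃗|² = (1.2408e-23)² + (1.1807e-23)² − 2·1.2408e-23·1.1807e-23·cos(97°)
|Δp⃗| = 1.8140e-23 kg·m/s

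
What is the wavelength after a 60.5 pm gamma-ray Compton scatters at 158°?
65.1759 pm

Using the Compton scattering formula:
λ' = λ + Δλ = λ + λ_C(1 - cos θ)

Given:
- Initial wavelength λ = 60.5 pm
- Scattering angle θ = 158°
- Compton wavelength λ_C ≈ 2.4263 pm

Calculate the shift:
Δλ = 2.4263 × (1 - cos(158°))
Δλ = 2.4263 × 1.9272
Δλ = 4.6759 pm

Final wavelength:
λ' = 60.5 + 4.6759 = 65.1759 pm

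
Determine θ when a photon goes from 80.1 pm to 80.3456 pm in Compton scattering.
26.00°

First find the wavelength shift:
Δλ = λ' - λ = 80.3456 - 80.1 = 0.2456 pm

Using Δλ = λ_C(1 - cos θ), with λ_C = h/(m_e·c) ≈ 2.42631024 pm:
cos θ = 1 - Δλ/λ_C
cos θ = 1 - 0.2456/2.42631024
cos θ = 0.898776

θ = arccos(0.898776)
θ = 26.00°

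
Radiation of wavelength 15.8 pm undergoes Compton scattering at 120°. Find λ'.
19.4395 pm

Using the Compton formula: λ' = λ + λ_C(1 − cos θ)

For θ = 120°, cos θ = -1/2 (exact) = -0.5000, so:
1 − cos 120° = 1 − (-1/2) = 1.5000

Δλ = λ_C × 1.5000 = 2.4263 × 1.5000 = 3.6395 pm

λ' = 15.8 + 3.6395 = 19.4395 pm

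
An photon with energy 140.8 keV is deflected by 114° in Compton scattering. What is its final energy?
101.4694 keV

First convert energy to wavelength:
λ = hc/E, with hc ≈ 1239.842 keV·pm (i.e. 1239.842 eV·nm)

For E = 140.8 keV = 140800 eV:
λ = 1239.842 keV·pm / 140.8 keV
λ = 8.8057 pm

Calculate the Compton shift:
Δλ = λ_C(1 - cos(114°)) = 2.4263 × 1.4067
Δλ = 3.4132 pm

Final wavelength:
λ' = 8.8057 + 3.4132 = 12.2189 pm

Final energy:
E' = hc/λ' = 1239.842 / 12.2189 = 101.4694 keV

(Intermediate values are shown rounded; full precision is carried through to the final answer.)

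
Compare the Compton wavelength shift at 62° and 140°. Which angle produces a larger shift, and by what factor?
140° produces the larger shift by a factor of 3.329

Calculate both shifts using Δλ = λ_C(1 - cos θ):

For θ₁ = 62°:
Δλ₁ = 2.4263 × (1 - cos(62°))
Δλ₁ = 2.4263 × 0.5305
Δλ₁ = 1.2872 pm

For θ₂ = 140°:
Δλ₂ = 2.4263 × (1 - cos(140°))
Δλ₂ = 2.4263 × 1.7660
Δλ₂ = 4.2850 pm

The 140° angle produces the larger shift.
Ratio: 4.2850/1.2872 = 3.329

(Intermediate values are shown rounded; full precision is carried through to the final answer.)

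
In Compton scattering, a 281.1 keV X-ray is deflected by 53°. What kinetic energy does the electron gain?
50.5089 keV

By energy conservation: K_e = E_initial - E_final

First find the scattered photon energy:
Initial wavelength: λ = hc/E = 4.4107 pm
Compton shift: Δλ = λ_C(1 - cos(53°)) = 0.9661 pm
Final wavelength: λ' = 4.4107 + 0.9661 = 5.3768 pm
Final photon energy: E' = hc/λ' = 230.5911 keV

Electron kinetic energy:
K_e = E - E' = 281.1000 - 230.5911 = 50.5089 keV

(Intermediate values are shown rounded; full precision is carried through to the final answer.)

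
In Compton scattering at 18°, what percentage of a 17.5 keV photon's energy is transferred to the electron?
0.0017 (or 0.17%)

Calculate initial and final photon energies:

Initial: E₀ = 17.5 keV → λ₀ = 70.8481 pm
Compton shift: Δλ = 0.1188 pm
Final wavelength: λ' = 70.9669 pm
Final energy: E' = 17.4707 keV

Fractional energy loss:
(E₀ - E')/E₀ = (17.5000 - 17.4707)/17.5000
= 0.0293/17.5000
= 0.0017
= 0.17%

(Intermediate values are shown rounded; full precision is carried through to the final answer.)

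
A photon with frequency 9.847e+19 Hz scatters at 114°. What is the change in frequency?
5.205e+19 Hz (decrease)

Convert frequency to wavelength (c = 299792458 m/s):
λ₀ = c/f₀ = 299792458/9.847e+19 = 3.0445055e-12 m = 3.0445 pm

Calculate Compton shift:
Δλ = λ_C(1 - cos(114°)) = 3.4132 pm

Final wavelength:
λ' = λ₀ + Δλ = 3.0445 + 3.4132 = 6.4577 pm

Final frequency:
f' = c/λ' = 299792458/6.4576850e-12 = 4.6424138e+19 Hz

Frequency shift (decrease):
Δf = f₀ - f' = 9.847e+19 - 4.6424138e+19 = 5.205e+19 Hz

(Intermediate values are shown rounded; full precision is carried through to the final answer.)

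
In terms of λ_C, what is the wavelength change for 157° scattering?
1.9205 λ_C

The Compton shift formula is:
Δλ = λ_C(1 - cos θ)

Dividing both sides by λ_C:
Δλ/λ_C = 1 - cos θ

For θ = 157°:
Δλ/λ_C = 1 - cos(157°)
Δλ/λ_C = 1 - -0.9205
Δλ/λ_C = 1.9205

This means the shift is 1.9205 × λ_C = 4.6597 pm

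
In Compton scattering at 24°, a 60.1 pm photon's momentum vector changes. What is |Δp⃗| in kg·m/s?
4.5767e-24 kg·m/s

Photon momentum magnitude is p = h/λ.

Initial momentum:
p₀ = h/λ = 6.6261e-34/6.0100e-11 = 1.1025e-23 kg·m/s

After scattering:
λ' = λ + Δλ = 60.1 + 0.2098 = 60.3098 pm
p' = h/λ' = 6.6261e-34/6.0310e-11 = 1.0987e-23 kg·m/s

Momentum is a vector; the scattered photon's direction makes angle θ = 24° with the incident direction. The magnitude of the vector change Δp⃗ = p⃗₀ − p⃗' is found from the law of cosines:
|Δp⃗|² = p₀² + p'² − 2p₀p'cos θ
|Δp⃗|² = (1.1025e-23)² + (1.0987e-23)² − 2·1.1025e-23·1.0987e-23·cos(24°)
|Δp⃗| = 4.5767e-24 kg·m/s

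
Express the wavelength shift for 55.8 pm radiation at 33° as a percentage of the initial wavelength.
0.7015%

Calculate the Compton shift:
Δλ = λ_C(1 - cos(33°))
Δλ = 2.4263 × (1 - cos(33°))
Δλ = 2.4263 × 0.1613
Δλ = 0.3914 pm

Percentage change:
(Δλ/λ₀) × 100 = (0.3914/55.8) × 100
= 0.7015%

(Intermediate values are shown rounded; full precision is carried through to the final answer.)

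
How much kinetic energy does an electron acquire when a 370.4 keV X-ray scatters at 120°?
192.9443 keV

By energy conservation: K_e = E_initial - E_final

First find the scattered photon energy:
Initial wavelength: λ = hc/E = 3.3473 pm
Compton shift: Δλ = λ_C(1 - cos(120°)) = 3.6395 pm
Final wavelength: λ' = 3.3473 + 3.6395 = 6.9868 pm
Final photon energy: E' = hc/λ' = 177.4557 keV

Electron kinetic energy:
K_e = E - E' = 370.4000 - 177.4557 = 192.9443 keV

(Intermediate values are shown rounded; full precision is carried through to the final answer.)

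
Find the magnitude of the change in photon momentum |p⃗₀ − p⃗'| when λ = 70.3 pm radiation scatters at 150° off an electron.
1.7658e-23 kg·m/s

Photon momentum magnitude is p = h/λ.

Initial momentum:
p₀ = h/λ = 6.6261e-34/7.0300e-11 = 9.4254e-24 kg·m/s

After scattering:
λ' = λ + Δλ = 70.3 + 4.5276 = 74.8276 pm
p' = h/λ' = 6.6261e-34/7.4828e-11 = 8.8551e-24 kg·m/s

Momentum is a vector; the scattered photon's direction makes angle θ = 150° with the incident direction. The magnitude of the vector change Δp⃗ = p⃗₀ − p⃗' is found from the law of cosines:
|Δp⃗|² = p₀² + p'² − 2p₀p'cos θ
|Δp⃗|² = (9.4254e-24)² + (8.8551e-24)² − 2·9.4254e-24·8.8551e-24·cos(150°)
|Δp⃗| = 1.7658e-23 kg·m/s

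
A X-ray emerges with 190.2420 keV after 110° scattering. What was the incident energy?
380.2000 keV

Convert final energy to wavelength (hc ≈ 1239.842 keV·pm):
λ' = hc/E' = 1239.842 / 190.2420 = 6.5172 pm

Calculate the Compton shift:
Δλ = λ_C(1 - cos(110°))
Δλ = 2.4263 × (1 - cos(110°))
Δλ = 3.2562 pm

Initial wavelength:
λ = λ' - Δλ = 6.5172 - 3.2562 = 3.2610 pm

Initial energy:
E = hc/λ = 1239.842 / 3.2610 = 380.2000 keV

(Intermediate values are shown rounded; full precision is carried through to the final answer.)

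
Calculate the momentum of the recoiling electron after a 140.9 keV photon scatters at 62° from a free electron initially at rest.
7.3082e-23 kg·m/s

The electron is initially at rest, so by conservation of momentum:
p⃗_e = p⃗₀ − p⃗'  (incident photon momentum minus scattered photon momentum)

Photon momentum magnitudes (p = h/λ = E/c):
λ₀ = hc/E₀ = 8.7994 pm → p₀ = h/λ₀ = 7.5301e-23 kg·m/s
Δλ = λ_C(1 − cos 62°) = 1.2872 pm
λ' = 10.0867 pm → p' = h/λ' = 6.5691e-23 kg·m/s

The scattered photon makes angle θ = 62° with the incident direction, so by the law of cosines:
|p⃗_e|² = p₀² + p'² − 2p₀p'cos θ
|p⃗_e|² = (7.5301e-23)² + (6.5691e-23)² − 2·7.5301e-23·6.5691e-23·cos(62°)
|p⃗_e| = 7.3082e-23 kg·m/s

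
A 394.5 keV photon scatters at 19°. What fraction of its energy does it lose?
0.0404 (or 4.04%)

Calculate initial and final photon energies:

Initial: E₀ = 394.5 keV → λ₀ = 3.1428 pm
Compton shift: Δλ = 0.1322 pm
Final wavelength: λ' = 3.2750 pm
Final energy: E' = 378.5768 keV

Fractional energy loss:
(E₀ - E')/E₀ = (394.5000 - 378.5768)/394.5000
= 15.9232/394.5000
= 0.0404
= 4.04%

(Intermediate values are shown rounded; full precision is carried through to the final answer.)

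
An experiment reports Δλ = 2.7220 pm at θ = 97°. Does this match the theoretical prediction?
Yes, consistent

Calculate the expected shift for θ = 97°:

Δλ_expected = λ_C(1 - cos(97°))
Δλ_expected = 2.4263 × (1 - cos(97°))
Δλ_expected = 2.4263 × 1.1219
Δλ_expected = 2.7220 pm

Given shift: 2.7220 pm
Expected shift: 2.7220 pm
Difference: 0.0000 pm

The values match. This is consistent with Compton scattering at the stated angle.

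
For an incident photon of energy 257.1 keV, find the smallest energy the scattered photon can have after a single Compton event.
128.1486 keV (at θ = 180°)

The scattered photon has minimum energy when its wavelength is maximum, i.e., when the Compton shift Δλ = λ_C(1 − cos θ) is maximum. This occurs at θ = 180° (backscattering), giving Δλ_max = 2λ_C = 4.8526 pm.

Initial wavelength: λ₀ = hc/E₀ = 4.8224 pm
Maximum final wavelength: λ'_max = λ₀ + 2λ_C = 4.8224 + 4.8526 = 9.6750 pm
Minimum final energy: E'_min = hc/λ'_max = 128.1486 keV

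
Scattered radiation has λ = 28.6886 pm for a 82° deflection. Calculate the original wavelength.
26.6000 pm

From λ' = λ + Δλ, we have λ = λ' - Δλ

First calculate the Compton shift:
Δλ = λ_C(1 - cos θ)
Δλ = 2.4263 × (1 - cos(82°))
Δλ = 2.4263 × 0.8608
Δλ = 2.0886 pm

Initial wavelength:
λ = λ' - Δλ
λ = 28.6886 - 2.0886
λ = 26.6000 pm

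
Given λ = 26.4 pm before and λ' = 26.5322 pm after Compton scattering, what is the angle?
19.00°

First find the wavelength shift:
Δλ = λ' - λ = 26.5322 - 26.4 = 0.1322 pm

Using Δλ = λ_C(1 - cos θ), with λ_C = h/(m_e·c) ≈ 2.42631024 pm:
cos θ = 1 - Δλ/λ_C
cos θ = 1 - 0.1322/2.42631024
cos θ = 0.945514

θ = arccos(0.945514)
θ = 19.00°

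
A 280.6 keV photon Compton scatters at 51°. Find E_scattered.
233.1440 keV

First convert energy to wavelength:
λ = hc/E, with hc ≈ 1239.842 keV·pm (i.e. 1239.842 eV·nm)

For E = 280.6 keV = 280600 eV:
λ = 1239.842 keV·pm / 280.6 keV
λ = 4.4185 pm

Calculate the Compton shift:
Δλ = λ_C(1 - cos(51°)) = 2.4263 × 0.3707
Δλ = 0.8994 pm

Final wavelength:
λ' = 4.4185 + 0.8994 = 5.3179 pm

Final energy:
E' = hc/λ' = 1239.842 / 5.3179 = 233.1440 keV

(Intermediate values are shown rounded; full precision is carried through to the final answer.)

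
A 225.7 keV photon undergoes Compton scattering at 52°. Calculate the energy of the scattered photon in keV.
192.9462 keV

First convert energy to wavelength:
λ = hc/E, with hc ≈ 1239.842 keV·pm (i.e. 1239.842 eV·nm)

For E = 225.7 keV = 225700 eV:
λ = 1239.842 keV·pm / 225.7 keV
λ = 5.4933 pm

Calculate the Compton shift:
Δλ = λ_C(1 - cos(52°)) = 2.4263 × 0.3843
Δλ = 0.9325 pm

Final wavelength:
λ' = 5.4933 + 0.9325 = 6.4258 pm

Final energy:
E' = hc/λ' = 1239.842 / 6.4258 = 192.9462 keV

(Intermediate values are shown rounded; full precision is carried through to the final answer.)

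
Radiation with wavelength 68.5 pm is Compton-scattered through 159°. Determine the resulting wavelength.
73.1915 pm

Using the Compton scattering formula:
λ' = λ + Δλ = λ + λ_C(1 - cos θ)

Given:
- Initial wavelength λ = 68.5 pm
- Scattering angle θ = 159°
- Compton wavelength λ_C ≈ 2.4263 pm

Calculate the shift:
Δλ = 2.4263 × (1 - cos(159°))
Δλ = 2.4263 × 1.9336
Δλ = 4.6915 pm

Final wavelength:
λ' = 68.5 + 4.6915 = 73.1915 pm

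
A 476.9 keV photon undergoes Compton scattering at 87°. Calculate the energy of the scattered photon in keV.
253.0744 keV

First convert energy to wavelength:
λ = hc/E, with hc ≈ 1239.842 keV·pm (i.e. 1239.842 eV·nm)

For E = 476.9 keV = 476900 eV:
λ = 1239.842 keV·pm / 476.9 keV
λ = 2.5998 pm

Calculate the Compton shift:
Δλ = λ_C(1 - cos(87°)) = 2.4263 × 0.9477
Δλ = 2.2993 pm

Final wavelength:
λ' = 2.5998 + 2.2993 = 4.8991 pm

Final energy:
E' = hc/λ' = 1239.842 / 4.8991 = 253.0744 keV

(Intermediate values are shown rounded; full precision is carried through to the final answer.)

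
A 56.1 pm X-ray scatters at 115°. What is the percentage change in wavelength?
6.1528%

Calculate the Compton shift:
Δλ = λ_C(1 - cos(115°))
Δλ = 2.4263 × (1 - cos(115°))
Δλ = 2.4263 × 1.4226
Δλ = 3.4517 pm

Percentage change:
(Δλ/λ₀) × 100 = (3.4517/56.1) × 100
= 6.1528%

(Intermediate values are shown rounded; full precision is carried through to the final answer.)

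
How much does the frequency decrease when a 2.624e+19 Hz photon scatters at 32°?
8.203e+17 Hz (decrease)

Convert frequency to wavelength (c = 299792458 m/s):
λ₀ = c/f₀ = 299792458/2.624e+19 = 1.1425017e-11 m = 11.4250 pm

Calculate Compton shift:
Δλ = λ_C(1 - cos(32°)) = 0.3687 pm

Final wavelength:
λ' = λ₀ + Δλ = 11.4250 + 0.3687 = 11.7937 pm

Final frequency:
f' = c/λ' = 299792458/1.1793700e-11 = 2.5419712e+19 Hz

Frequency shift (decrease):
Δf = f₀ - f' = 2.624e+19 - 2.5419712e+19 = 8.203e+17 Hz

(Intermediate values are shown rounded; full precision is carried through to the final answer.)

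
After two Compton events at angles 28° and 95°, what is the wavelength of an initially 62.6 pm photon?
65.5218 pm

Apply Compton shift twice:

First scattering at θ₁ = 28°:
Δλ₁ = λ_C(1 - cos(28°))
Δλ₁ = 2.4263 × 0.1171
Δλ₁ = 0.2840 pm

After first scattering:
λ₁ = 62.6 + 0.2840 = 62.8840 pm

Second scattering at θ₂ = 95°:
Δλ₂ = λ_C(1 - cos(95°))
Δλ₂ = 2.4263 × 1.0872
Δλ₂ = 2.6378 pm

Final wavelength:
λ₂ = 62.8840 + 2.6378 = 65.5218 pm

Total shift: Δλ_total = 0.2840 + 2.6378 = 2.9218 pm

(Intermediate values are shown rounded; full precision is carried through to the final answer.)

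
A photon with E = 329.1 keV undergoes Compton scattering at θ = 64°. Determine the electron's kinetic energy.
87.4181 keV

By energy conservation: K_e = E_initial - E_final

First find the scattered photon energy:
Initial wavelength: λ = hc/E = 3.7674 pm
Compton shift: Δλ = λ_C(1 - cos(64°)) = 1.3627 pm
Final wavelength: λ' = 3.7674 + 1.3627 = 5.1301 pm
Final photon energy: E' = hc/λ' = 241.6819 keV

Electron kinetic energy:
K_e = E - E' = 329.1000 - 241.6819 = 87.4181 keV

(Intermediate values are shown rounded; full precision is carried through to the final answer.)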